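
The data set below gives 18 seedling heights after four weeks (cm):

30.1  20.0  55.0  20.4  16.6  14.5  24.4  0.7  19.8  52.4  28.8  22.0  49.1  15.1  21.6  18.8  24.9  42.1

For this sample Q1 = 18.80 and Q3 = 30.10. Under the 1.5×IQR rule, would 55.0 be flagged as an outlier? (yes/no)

IQR = Q3 − Q1 = 30.10 − 18.80 = 11.30.
Lower fence = Q1 − 1.5·IQR = 18.80 − 16.95 = 1.85.
Upper fence = Q3 + 1.5·IQR = 30.10 + 16.95 = 47.05.
55.0 lies above the upper fence.

yes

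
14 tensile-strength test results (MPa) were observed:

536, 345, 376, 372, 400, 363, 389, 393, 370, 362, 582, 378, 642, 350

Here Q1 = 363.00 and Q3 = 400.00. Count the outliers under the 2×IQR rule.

IQR = 37.00; fences at 363.00 − 74.00 = 289.00 and 400.00 + 74.00 = 474.00.
Outside the cutoffs: 536, 582, 642.

3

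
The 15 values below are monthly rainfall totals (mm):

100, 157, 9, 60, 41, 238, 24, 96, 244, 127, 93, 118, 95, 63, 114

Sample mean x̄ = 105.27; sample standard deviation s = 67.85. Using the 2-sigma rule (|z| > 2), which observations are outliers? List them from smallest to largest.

Cutoffs at x̄ ± 2s: 105.27 ± 2·67.85 = [-30.43, 240.97].
244: z = 2.04, |z| > 2 → outlier.
Every other value lies within [-30.43, 240.97].

244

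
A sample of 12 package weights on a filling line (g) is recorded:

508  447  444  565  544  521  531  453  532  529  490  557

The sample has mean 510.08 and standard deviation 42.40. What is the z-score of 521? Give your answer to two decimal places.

z = (521 − 510.08) / 42.40 = 0.26.

0.26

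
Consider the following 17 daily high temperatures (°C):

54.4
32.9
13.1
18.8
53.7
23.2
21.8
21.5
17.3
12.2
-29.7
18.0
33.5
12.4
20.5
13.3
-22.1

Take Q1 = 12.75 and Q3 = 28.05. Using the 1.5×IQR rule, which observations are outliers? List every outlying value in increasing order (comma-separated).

-29.7, -22.1, 53.7, 54.4

IQR = Q3 − Q1 = 28.05 − 12.75 = 15.30.
Lower fence = Q1 − 1.5·IQR = 12.75 − 22.95 = -10.20.
Upper fence = Q3 + 1.5·IQR = 28.05 + 22.95 = 51.00.
-29.7 < -10.20 → outlier.
-22.1 < -10.20 → outlier.
53.7 > 51.00 → outlier.
54.4 > 51.00 → outlier.
All remaining values lie within [-10.20, 51.00].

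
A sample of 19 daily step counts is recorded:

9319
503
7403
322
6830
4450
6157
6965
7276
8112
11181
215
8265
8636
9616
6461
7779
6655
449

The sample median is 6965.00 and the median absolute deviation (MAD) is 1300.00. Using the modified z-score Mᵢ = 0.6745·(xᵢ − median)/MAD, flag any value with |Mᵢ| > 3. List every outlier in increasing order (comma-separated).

|Mᵢ| > 3 ⇔ |xᵢ − 6965.00| > 3·1300.00/0.6745 = 5782.06.
So outliers lie outside [1182.94, 12747.06].
215: M = -3.50 → outlier.
322: M = -3.45 → outlier.
449: M = -3.38 → outlier.
503: M = -3.35 → outlier.

215, 322, 449, 503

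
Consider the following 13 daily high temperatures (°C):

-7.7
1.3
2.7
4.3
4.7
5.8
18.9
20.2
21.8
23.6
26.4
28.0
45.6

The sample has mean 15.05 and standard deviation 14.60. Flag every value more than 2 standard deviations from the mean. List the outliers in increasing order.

45.6

Cutoffs at x̄ ± 2s: 15.05 ± 2·14.60 = [-14.15, 44.25].
45.6: z = 2.09, |z| > 2 → outlier.
Every other value lies within [-14.15, 44.25].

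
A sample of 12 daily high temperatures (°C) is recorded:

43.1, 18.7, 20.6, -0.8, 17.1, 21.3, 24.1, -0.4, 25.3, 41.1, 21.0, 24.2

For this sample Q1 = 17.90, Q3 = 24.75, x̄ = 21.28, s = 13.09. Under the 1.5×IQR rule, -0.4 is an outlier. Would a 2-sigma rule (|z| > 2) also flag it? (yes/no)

no

z = (-0.4 − 21.28) / 13.09 = -1.66.
|z| = 1.66 ≤ 2.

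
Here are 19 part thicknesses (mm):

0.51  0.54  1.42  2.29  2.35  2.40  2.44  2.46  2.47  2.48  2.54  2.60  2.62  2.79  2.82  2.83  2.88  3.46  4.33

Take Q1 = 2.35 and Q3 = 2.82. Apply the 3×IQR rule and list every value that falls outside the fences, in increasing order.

0.51, 0.54, 4.33

IQR = Q3 − Q1 = 2.82 − 2.35 = 0.47.
Lower fence = Q1 − 3·IQR = 2.35 − 1.41 = 0.94.
Upper fence = Q3 + 3·IQR = 2.82 + 1.41 = 4.23.
0.51 < 0.94 → outlier.
0.54 < 0.94 → outlier.
4.33 > 4.23 → outlier.
All remaining values lie within [0.94, 4.23].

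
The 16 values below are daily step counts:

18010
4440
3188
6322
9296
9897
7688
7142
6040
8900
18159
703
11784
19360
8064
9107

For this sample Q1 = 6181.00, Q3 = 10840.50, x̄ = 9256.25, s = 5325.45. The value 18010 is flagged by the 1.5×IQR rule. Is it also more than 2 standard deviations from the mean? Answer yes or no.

z = (18010 − 9256.25) / 5325.45 = 1.64.
|z| = 1.64 ≤ 2.

no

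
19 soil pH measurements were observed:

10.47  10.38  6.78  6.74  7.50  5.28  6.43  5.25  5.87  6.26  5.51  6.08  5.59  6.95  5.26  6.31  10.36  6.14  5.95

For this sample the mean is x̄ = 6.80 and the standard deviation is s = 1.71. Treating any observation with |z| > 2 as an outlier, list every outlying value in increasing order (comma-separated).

Cutoffs at x̄ ± 2s: 6.80 ± 2·1.71 = [3.38, 10.22].
10.36: z = 2.08, |z| > 2 → outlier.
10.38: z = 2.09, |z| > 2 → outlier.
10.47: z = 2.15, |z| > 2 → outlier.
Every other value lies within [3.38, 10.22].

10.36, 10.38, 10.47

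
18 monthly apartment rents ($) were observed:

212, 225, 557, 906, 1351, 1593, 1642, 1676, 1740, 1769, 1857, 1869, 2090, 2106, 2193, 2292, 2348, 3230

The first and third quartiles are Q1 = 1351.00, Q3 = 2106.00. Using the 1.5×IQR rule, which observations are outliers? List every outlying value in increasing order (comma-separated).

IQR = Q3 − Q1 = 2106.00 − 1351.00 = 755.00.
Lower fence = Q1 − 1.5·IQR = 1351.00 − 1132.50 = 218.50.
Upper fence = Q3 + 1.5·IQR = 2106.00 + 1132.50 = 3238.50.
212 < 218.50 → outlier.
All remaining values lie within [218.50, 3238.50].

212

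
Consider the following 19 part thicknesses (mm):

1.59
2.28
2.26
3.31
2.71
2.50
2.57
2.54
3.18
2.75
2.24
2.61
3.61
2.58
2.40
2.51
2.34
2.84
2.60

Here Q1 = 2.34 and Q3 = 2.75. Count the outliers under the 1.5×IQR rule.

IQR = 0.41; fences at 2.34 − 0.615 = 1.725 and 2.75 + 0.615 = 3.365.
Outside the cutoffs: 1.59, 3.61.

2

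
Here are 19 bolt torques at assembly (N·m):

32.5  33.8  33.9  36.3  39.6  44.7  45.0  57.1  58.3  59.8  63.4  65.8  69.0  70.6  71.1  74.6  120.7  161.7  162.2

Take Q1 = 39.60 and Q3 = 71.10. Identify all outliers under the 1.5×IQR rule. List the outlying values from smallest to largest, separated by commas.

120.7, 161.7, 162.2

IQR = Q3 − Q1 = 71.10 − 39.60 = 31.50.
Lower fence = Q1 − 1.5·IQR = 39.60 − 47.25 = -7.65.
Upper fence = Q3 + 1.5·IQR = 71.10 + 47.25 = 118.35.
120.7 > 118.35 → outlier.
161.7 > 118.35 → outlier.
162.2 > 118.35 → outlier.
All remaining values lie within [-7.65, 118.35].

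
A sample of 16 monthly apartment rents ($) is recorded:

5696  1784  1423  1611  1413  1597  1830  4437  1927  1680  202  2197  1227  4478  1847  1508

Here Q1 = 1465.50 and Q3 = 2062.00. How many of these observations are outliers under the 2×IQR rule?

IQR = 596.50; fences at 1465.50 − 1193.00 = 272.50 and 2062.00 + 1193.00 = 3255.00.
Outside the cutoffs: 202, 4437, 4478, 5696.

4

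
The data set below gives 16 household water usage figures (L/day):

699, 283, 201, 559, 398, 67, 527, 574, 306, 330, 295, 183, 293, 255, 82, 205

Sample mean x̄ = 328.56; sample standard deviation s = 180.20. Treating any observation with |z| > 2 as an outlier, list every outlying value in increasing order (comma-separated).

Cutoffs at x̄ ± 2s: 328.56 ± 2·180.20 = [-31.84, 688.96].
699: z = 2.06, |z| > 2 → outlier.
Every other value lies within [-31.84, 688.96].

699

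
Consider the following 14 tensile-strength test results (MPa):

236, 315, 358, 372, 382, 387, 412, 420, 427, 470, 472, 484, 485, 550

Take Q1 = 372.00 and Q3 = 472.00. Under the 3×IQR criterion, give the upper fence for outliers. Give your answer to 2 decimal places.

772.00

IQR = Q3 − Q1 = 472.00 − 372.00 = 100.00.
Lower fence = Q1 − 3·IQR = 372.00 − 300.00 = 72.00.
Upper fence = Q3 + 3·IQR = 472.00 + 300.00 = 772.00.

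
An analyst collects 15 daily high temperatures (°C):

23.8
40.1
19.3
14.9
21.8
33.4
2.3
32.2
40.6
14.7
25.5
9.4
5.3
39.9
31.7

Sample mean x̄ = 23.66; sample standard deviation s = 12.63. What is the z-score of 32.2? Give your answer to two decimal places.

0.68

z = (32.2 − 23.66) / 12.63 = 0.68.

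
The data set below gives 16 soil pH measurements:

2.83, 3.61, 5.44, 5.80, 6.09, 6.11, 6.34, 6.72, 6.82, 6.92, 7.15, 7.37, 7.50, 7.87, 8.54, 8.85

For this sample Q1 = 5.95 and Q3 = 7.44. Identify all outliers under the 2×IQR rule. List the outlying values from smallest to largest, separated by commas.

IQR = Q3 − Q1 = 7.44 − 5.95 = 1.49.
Lower fence = Q1 − 2·IQR = 5.95 − 2.98 = 2.97.
Upper fence = Q3 + 2·IQR = 7.44 + 2.98 = 10.42.
2.83 < 2.97 → outlier.
All remaining values lie within [2.97, 10.42].

2.83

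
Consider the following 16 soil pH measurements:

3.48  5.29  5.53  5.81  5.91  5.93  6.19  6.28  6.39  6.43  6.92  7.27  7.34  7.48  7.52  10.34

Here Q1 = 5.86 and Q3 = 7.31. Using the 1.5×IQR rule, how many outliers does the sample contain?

2

IQR = 1.45; fences at 5.86 − 2.175 = 3.685 and 7.31 + 2.175 = 9.485.
Outside the cutoffs: 3.48, 10.34.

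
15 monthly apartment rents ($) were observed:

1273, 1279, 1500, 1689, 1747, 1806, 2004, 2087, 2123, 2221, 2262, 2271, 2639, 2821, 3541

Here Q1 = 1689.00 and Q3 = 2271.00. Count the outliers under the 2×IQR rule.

1

IQR = 582.00; fences at 1689.00 − 1164.00 = 525.00 and 2271.00 + 1164.00 = 3435.00.
Outside the cutoffs: 3541.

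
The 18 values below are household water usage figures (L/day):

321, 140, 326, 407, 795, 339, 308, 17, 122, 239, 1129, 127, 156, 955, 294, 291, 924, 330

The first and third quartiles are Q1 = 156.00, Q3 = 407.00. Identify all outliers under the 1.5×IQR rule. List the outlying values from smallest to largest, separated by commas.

795, 924, 955, 1129

IQR = Q3 − Q1 = 407.00 − 156.00 = 251.00.
Lower fence = Q1 − 1.5·IQR = 156.00 − 376.50 = -220.50.
Upper fence = Q3 + 1.5·IQR = 407.00 + 376.50 = 783.50.
795 > 783.50 → outlier.
924 > 783.50 → outlier.
955 > 783.50 → outlier.
1129 > 783.50 → outlier.
All remaining values lie within [-220.50, 783.50].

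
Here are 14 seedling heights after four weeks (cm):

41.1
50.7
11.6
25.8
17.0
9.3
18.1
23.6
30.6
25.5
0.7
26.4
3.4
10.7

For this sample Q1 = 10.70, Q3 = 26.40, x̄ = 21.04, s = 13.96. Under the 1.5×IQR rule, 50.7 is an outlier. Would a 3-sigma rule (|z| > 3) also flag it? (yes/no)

z = (50.7 − 21.04) / 13.96 = 2.12.
|z| = 2.12 ≤ 3.

no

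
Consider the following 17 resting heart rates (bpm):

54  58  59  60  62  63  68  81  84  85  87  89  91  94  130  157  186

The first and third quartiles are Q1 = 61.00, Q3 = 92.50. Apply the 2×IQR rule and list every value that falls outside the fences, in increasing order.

157, 186

IQR = Q3 − Q1 = 92.50 − 61.00 = 31.50.
Lower fence = Q1 − 2·IQR = 61.00 − 63.00 = -2.00.
Upper fence = Q3 + 2·IQR = 92.50 + 63.00 = 155.50.
157 > 155.50 → outlier.
186 > 155.50 → outlier.
All remaining values lie within [-2.00, 155.50].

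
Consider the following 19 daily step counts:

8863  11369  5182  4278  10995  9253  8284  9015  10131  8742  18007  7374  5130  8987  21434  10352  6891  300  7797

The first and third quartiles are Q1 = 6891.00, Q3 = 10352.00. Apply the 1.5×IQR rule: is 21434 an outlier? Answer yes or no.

IQR = Q3 − Q1 = 10352.00 − 6891.00 = 3461.00.
Lower fence = Q1 − 1.5·IQR = 6891.00 − 5191.50 = 1699.50.
Upper fence = Q3 + 1.5·IQR = 10352.00 + 5191.50 = 15543.50.
21434 lies above the upper fence.

yes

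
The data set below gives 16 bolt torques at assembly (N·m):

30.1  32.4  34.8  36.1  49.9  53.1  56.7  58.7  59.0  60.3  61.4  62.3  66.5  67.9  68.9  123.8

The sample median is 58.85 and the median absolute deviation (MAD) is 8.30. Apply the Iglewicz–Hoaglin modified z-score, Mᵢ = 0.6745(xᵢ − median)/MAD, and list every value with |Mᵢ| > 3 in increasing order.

|Mᵢ| > 3 ⇔ |xᵢ − 58.85| > 3·8.30/0.6745 = 36.92.
So outliers lie outside [21.93, 95.77].
123.8: M = 5.28 → outlier.

123.8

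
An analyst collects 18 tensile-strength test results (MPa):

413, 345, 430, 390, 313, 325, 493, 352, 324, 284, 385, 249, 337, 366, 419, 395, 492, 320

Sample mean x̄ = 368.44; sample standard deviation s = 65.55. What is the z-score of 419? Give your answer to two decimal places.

z = (419 − 368.44) / 65.55 = 0.77.

0.77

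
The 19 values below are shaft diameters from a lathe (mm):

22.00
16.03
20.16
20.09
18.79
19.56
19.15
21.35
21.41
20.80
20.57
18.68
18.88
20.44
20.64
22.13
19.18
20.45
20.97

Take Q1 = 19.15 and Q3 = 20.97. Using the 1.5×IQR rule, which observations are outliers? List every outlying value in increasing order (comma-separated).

IQR = Q3 − Q1 = 20.97 − 19.15 = 1.82.
Lower fence = Q1 − 1.5·IQR = 19.15 − 2.73 = 16.42.
Upper fence = Q3 + 1.5·IQR = 20.97 + 2.73 = 23.70.
16.03 < 16.42 → outlier.
All remaining values lie within [16.42, 23.70].

16.03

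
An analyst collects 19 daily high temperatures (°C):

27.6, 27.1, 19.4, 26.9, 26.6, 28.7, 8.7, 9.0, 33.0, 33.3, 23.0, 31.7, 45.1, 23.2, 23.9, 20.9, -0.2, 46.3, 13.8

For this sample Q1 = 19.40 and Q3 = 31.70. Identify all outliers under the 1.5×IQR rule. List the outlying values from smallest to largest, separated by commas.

-0.2

IQR = Q3 − Q1 = 31.70 − 19.40 = 12.30.
Lower fence = Q1 − 1.5·IQR = 19.40 − 18.45 = 0.95.
Upper fence = Q3 + 1.5·IQR = 31.70 + 18.45 = 50.15.
-0.2 < 0.95 → outlier.
All remaining values lie within [0.95, 50.15].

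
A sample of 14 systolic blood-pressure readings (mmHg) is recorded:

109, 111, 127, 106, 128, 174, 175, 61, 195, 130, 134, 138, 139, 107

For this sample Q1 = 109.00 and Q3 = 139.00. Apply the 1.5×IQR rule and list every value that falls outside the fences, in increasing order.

61, 195

IQR = Q3 − Q1 = 139.00 − 109.00 = 30.00.
Lower fence = Q1 − 1.5·IQR = 109.00 − 45.00 = 64.00.
Upper fence = Q3 + 1.5·IQR = 139.00 + 45.00 = 184.00.
61 < 64.00 → outlier.
195 > 184.00 → outlier.
All remaining values lie within [64.00, 184.00].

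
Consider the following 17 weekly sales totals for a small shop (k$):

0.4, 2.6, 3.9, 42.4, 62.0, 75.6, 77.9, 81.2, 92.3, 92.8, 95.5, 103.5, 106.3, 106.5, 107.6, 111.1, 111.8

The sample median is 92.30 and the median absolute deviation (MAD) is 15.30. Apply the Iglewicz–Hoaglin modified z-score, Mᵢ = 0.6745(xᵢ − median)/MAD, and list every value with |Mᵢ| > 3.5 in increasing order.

0.4, 2.6, 3.9

|Mᵢ| > 3.5 ⇔ |xᵢ − 92.30| > 3.5·15.30/0.6745 = 79.39.
So outliers lie outside [12.91, 171.69].
0.4: M = -4.05 → outlier.
2.6: M = -3.95 → outlier.
3.9: M = -3.90 → outlier.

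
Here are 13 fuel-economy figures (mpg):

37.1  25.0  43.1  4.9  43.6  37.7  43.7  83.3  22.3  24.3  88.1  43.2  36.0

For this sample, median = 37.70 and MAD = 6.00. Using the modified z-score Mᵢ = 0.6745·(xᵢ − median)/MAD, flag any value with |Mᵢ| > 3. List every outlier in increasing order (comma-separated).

|Mᵢ| > 3 ⇔ |xᵢ − 37.70| > 3·6.00/0.6745 = 26.69.
So outliers lie outside [11.01, 64.39].
4.9: M = -3.69 → outlier.
83.3: M = 5.13 → outlier.
88.1: M = 5.67 → outlier.

4.9, 83.3, 88.1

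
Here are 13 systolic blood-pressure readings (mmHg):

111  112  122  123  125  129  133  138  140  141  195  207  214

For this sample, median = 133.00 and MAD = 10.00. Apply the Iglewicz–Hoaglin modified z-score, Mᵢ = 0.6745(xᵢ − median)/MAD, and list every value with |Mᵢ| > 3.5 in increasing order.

|Mᵢ| > 3.5 ⇔ |xᵢ − 133.00| > 3.5·10.00/0.6745 = 51.89.
So outliers lie outside [81.11, 184.89].
195: M = 4.18 → outlier.
207: M = 4.99 → outlier.
214: M = 5.46 → outlier.

195, 207, 214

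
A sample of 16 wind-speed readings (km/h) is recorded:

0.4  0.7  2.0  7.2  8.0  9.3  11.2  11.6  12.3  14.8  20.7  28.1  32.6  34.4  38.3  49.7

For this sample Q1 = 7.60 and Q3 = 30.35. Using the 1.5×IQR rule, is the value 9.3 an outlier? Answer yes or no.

no

IQR = Q3 − Q1 = 30.35 − 7.60 = 22.75.
Lower fence = Q1 − 1.5·IQR = 7.60 − 34.125 = -26.525.
Upper fence = Q3 + 1.5·IQR = 30.35 + 34.125 = 64.475.
9.3 lies within [-26.525, 64.475].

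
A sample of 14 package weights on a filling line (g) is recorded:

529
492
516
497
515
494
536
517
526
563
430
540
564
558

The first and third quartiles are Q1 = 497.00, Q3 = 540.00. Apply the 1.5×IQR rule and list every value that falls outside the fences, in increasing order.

430

IQR = Q3 − Q1 = 540.00 − 497.00 = 43.00.
Lower fence = Q1 − 1.5·IQR = 497.00 − 64.50 = 432.50.
Upper fence = Q3 + 1.5·IQR = 540.00 + 64.50 = 604.50.
430 < 432.50 → outlier.
All remaining values lie within [432.50, 604.50].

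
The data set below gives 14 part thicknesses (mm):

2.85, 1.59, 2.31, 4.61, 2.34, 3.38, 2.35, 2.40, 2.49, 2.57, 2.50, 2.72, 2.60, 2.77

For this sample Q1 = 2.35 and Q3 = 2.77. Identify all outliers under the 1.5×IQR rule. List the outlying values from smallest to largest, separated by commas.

1.59, 4.61

IQR = Q3 − Q1 = 2.77 − 2.35 = 0.42.
Lower fence = Q1 − 1.5·IQR = 2.35 − 0.63 = 1.72.
Upper fence = Q3 + 1.5·IQR = 2.77 + 0.63 = 3.40.
1.59 < 1.72 → outlier.
4.61 > 3.40 → outlier.
All remaining values lie within [1.72, 3.40].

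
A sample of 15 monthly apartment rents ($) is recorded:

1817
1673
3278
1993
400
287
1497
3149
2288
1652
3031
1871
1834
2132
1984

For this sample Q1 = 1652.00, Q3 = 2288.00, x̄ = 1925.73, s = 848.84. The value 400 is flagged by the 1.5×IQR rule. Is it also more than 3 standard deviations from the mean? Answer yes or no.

no

z = (400 − 1925.73) / 848.84 = -1.80.
|z| = 1.80 ≤ 3.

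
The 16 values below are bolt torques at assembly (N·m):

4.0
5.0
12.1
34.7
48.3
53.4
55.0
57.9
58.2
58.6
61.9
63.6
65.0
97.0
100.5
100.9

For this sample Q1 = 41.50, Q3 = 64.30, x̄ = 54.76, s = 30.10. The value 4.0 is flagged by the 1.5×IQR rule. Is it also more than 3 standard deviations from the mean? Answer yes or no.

no

z = (4.0 − 54.76) / 30.10 = -1.69.
|z| = 1.69 ≤ 3.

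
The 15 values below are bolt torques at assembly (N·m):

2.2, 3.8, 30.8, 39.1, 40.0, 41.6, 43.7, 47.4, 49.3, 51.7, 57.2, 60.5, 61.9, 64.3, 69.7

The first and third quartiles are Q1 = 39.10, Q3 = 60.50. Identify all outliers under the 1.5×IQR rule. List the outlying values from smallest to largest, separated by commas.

IQR = Q3 − Q1 = 60.50 − 39.10 = 21.40.
Lower fence = Q1 − 1.5·IQR = 39.10 − 32.10 = 7.00.
Upper fence = Q3 + 1.5·IQR = 60.50 + 32.10 = 92.60.
2.2 < 7.00 → outlier.
3.8 < 7.00 → outlier.
All remaining values lie within [7.00, 92.60].

2.2, 3.8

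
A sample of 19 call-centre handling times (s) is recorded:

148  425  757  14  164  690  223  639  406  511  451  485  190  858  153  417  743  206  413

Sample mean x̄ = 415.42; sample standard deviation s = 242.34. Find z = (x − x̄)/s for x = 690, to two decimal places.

1.13

z = (690 − 415.42) / 242.34 = 1.13.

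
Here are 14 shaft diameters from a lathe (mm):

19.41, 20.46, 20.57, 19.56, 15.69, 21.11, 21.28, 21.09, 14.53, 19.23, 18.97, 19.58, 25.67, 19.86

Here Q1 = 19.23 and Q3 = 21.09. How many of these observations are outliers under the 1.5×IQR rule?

IQR = 1.86; fences at 19.23 − 2.79 = 16.44 and 21.09 + 2.79 = 23.88.
Outside the cutoffs: 14.53, 15.69, 25.67.

3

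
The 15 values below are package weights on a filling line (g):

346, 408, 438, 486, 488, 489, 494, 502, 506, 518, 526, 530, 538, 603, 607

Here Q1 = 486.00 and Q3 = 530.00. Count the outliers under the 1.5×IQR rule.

4

IQR = 44.00; fences at 486.00 − 66.00 = 420.00 and 530.00 + 66.00 = 596.00.
Outside the cutoffs: 346, 408, 603, 607.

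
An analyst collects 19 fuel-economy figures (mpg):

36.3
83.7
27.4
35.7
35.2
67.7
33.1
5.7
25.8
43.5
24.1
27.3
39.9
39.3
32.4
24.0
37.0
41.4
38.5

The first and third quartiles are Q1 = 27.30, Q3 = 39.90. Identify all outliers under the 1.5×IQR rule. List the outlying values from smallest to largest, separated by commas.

5.7, 67.7, 83.7

IQR = Q3 − Q1 = 39.90 − 27.30 = 12.60.
Lower fence = Q1 − 1.5·IQR = 27.30 − 18.90 = 8.40.
Upper fence = Q3 + 1.5·IQR = 39.90 + 18.90 = 58.80.
5.7 < 8.40 → outlier.
67.7 > 58.80 → outlier.
83.7 > 58.80 → outlier.
All remaining values lie within [8.40, 58.80].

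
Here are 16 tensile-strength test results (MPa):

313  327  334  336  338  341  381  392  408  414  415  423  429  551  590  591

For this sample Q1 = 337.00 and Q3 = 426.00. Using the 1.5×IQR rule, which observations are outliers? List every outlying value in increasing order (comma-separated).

IQR = Q3 − Q1 = 426.00 − 337.00 = 89.00.
Lower fence = Q1 − 1.5·IQR = 337.00 − 133.50 = 203.50.
Upper fence = Q3 + 1.5·IQR = 426.00 + 133.50 = 559.50.
590 > 559.50 → outlier.
591 > 559.50 → outlier.
All remaining values lie within [203.50, 559.50].

590, 591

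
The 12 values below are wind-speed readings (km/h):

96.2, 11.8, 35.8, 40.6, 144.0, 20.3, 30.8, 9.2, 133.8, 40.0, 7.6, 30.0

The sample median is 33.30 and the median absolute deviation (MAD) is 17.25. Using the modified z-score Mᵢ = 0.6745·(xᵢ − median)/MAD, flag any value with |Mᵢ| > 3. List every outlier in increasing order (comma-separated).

|Mᵢ| > 3 ⇔ |xᵢ − 33.30| > 3·17.25/0.6745 = 76.72.
So outliers lie outside [-43.42, 110.02].
133.8: M = 3.93 → outlier.
144.0: M = 4.33 → outlier.

133.8, 144.0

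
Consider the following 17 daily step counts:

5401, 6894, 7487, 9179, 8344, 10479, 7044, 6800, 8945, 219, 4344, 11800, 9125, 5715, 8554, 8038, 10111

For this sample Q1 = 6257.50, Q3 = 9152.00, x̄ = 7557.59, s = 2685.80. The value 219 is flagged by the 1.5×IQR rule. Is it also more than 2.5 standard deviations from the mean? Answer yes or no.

yes

z = (219 − 7557.59) / 2685.80 = -2.73.
|z| = 2.73 > 2.5.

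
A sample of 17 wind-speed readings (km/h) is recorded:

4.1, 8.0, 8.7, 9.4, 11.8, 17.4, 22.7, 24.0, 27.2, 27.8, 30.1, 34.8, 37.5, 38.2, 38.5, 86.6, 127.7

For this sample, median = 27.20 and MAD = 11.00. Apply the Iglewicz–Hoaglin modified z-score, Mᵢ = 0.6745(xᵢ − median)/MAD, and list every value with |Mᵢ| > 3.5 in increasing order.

86.6, 127.7

|Mᵢ| > 3.5 ⇔ |xᵢ − 27.20| > 3.5·11.00/0.6745 = 57.08.
So outliers lie outside [-29.88, 84.28].
86.6: M = 3.64 → outlier.
127.7: M = 6.16 → outlier.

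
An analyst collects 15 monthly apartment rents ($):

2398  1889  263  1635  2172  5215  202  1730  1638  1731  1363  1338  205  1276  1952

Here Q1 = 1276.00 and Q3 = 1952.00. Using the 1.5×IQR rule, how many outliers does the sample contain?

3

IQR = 676.00; fences at 1276.00 − 1014.00 = 262.00 and 1952.00 + 1014.00 = 2966.00.
Outside the cutoffs: 202, 205, 5215.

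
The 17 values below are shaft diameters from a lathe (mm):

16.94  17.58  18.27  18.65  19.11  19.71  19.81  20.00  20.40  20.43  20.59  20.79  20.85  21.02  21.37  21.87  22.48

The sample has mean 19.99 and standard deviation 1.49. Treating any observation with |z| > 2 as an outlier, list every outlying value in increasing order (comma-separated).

16.94

Cutoffs at x̄ ± 2s: 19.99 ± 2·1.49 = [17.01, 22.97].
16.94: z = -2.05, |z| > 2 → outlier.
Every other value lies within [17.01, 22.97].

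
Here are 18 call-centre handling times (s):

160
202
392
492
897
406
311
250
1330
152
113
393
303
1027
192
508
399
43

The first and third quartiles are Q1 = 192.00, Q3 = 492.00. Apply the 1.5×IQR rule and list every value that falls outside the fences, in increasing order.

1027, 1330

IQR = Q3 − Q1 = 492.00 − 192.00 = 300.00.
Lower fence = Q1 − 1.5·IQR = 192.00 − 450.00 = -258.00.
Upper fence = Q3 + 1.5·IQR = 492.00 + 450.00 = 942.00.
1027 > 942.00 → outlier.
1330 > 942.00 → outlier.
All remaining values lie within [-258.00, 942.00].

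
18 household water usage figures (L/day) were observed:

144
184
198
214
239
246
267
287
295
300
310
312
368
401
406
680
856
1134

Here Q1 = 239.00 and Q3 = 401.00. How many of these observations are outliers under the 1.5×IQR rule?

IQR = 162.00; fences at 239.00 − 243.00 = -4.00 and 401.00 + 243.00 = 644.00.
Outside the cutoffs: 680, 856, 1134.

3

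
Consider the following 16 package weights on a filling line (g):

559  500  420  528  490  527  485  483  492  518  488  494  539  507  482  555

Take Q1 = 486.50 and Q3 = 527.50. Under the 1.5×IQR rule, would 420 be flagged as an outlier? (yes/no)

IQR = Q3 − Q1 = 527.50 − 486.50 = 41.00.
Lower fence = Q1 − 1.5·IQR = 486.50 − 61.50 = 425.00.
Upper fence = Q3 + 1.5·IQR = 527.50 + 61.50 = 589.00.
420 lies below the lower fence.

yes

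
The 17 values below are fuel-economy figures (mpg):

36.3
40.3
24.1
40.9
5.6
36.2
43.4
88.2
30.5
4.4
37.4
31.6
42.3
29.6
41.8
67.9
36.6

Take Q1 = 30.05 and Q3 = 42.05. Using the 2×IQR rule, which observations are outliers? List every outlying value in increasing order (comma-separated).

4.4, 5.6, 67.9, 88.2

IQR = Q3 − Q1 = 42.05 − 30.05 = 12.00.
Lower fence = Q1 − 2·IQR = 30.05 − 24.00 = 6.05.
Upper fence = Q3 + 2·IQR = 42.05 + 24.00 = 66.05.
4.4 < 6.05 → outlier.
5.6 < 6.05 → outlier.
67.9 > 66.05 → outlier.
88.2 > 66.05 → outlier.
All remaining values lie within [6.05, 66.05].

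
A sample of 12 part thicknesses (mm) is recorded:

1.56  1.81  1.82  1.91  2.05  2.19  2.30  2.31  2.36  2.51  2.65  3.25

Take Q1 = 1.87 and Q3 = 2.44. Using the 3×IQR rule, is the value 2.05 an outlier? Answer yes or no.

no

IQR = Q3 − Q1 = 2.44 − 1.87 = 0.57.
Lower fence = Q1 − 3·IQR = 1.87 − 1.71 = 0.16.
Upper fence = Q3 + 3·IQR = 2.44 + 1.71 = 4.15.
2.05 lies within [0.16, 4.15].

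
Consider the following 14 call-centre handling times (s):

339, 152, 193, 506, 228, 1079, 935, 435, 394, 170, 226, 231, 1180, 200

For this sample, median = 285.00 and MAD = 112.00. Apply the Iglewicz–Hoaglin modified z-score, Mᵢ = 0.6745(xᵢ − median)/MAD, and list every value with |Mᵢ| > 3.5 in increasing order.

|Mᵢ| > 3.5 ⇔ |xᵢ − 285.00| > 3.5·112.00/0.6745 = 581.17.
So outliers lie outside [-296.17, 866.17].
935: M = 3.91 → outlier.
1079: M = 4.78 → outlier.
1180: M = 5.39 → outlier.

935, 1079, 1180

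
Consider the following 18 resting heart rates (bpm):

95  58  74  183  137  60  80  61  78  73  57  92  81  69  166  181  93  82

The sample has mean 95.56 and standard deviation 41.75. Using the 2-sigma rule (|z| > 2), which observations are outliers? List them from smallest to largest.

Cutoffs at x̄ ± 2s: 95.56 ± 2·41.75 = [12.06, 179.06].
181: z = 2.05, |z| > 2 → outlier.
183: z = 2.09, |z| > 2 → outlier.
Every other value lies within [12.06, 179.06].

181, 183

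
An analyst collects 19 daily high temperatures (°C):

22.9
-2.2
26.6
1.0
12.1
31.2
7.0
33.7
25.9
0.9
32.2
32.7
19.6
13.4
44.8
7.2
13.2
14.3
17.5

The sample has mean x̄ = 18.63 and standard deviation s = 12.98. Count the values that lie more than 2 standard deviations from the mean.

1

Cutoffs: x̄ ± 2s = [-7.33, 44.59].
Outside the cutoffs: 44.8.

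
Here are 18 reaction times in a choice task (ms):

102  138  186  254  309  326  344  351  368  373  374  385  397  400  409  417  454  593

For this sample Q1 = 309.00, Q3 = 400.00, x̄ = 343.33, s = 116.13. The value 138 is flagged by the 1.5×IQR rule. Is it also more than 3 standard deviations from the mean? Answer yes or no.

z = (138 − 343.33) / 116.13 = -1.77.
|z| = 1.77 ≤ 3.

no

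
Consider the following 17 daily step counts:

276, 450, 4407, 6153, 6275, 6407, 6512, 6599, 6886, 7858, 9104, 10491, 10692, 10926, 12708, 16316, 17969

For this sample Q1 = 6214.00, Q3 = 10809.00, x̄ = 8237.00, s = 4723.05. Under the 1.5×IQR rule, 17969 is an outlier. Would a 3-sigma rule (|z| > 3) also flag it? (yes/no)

z = (17969 − 8237.00) / 4723.05 = 2.06.
|z| = 2.06 ≤ 3.

no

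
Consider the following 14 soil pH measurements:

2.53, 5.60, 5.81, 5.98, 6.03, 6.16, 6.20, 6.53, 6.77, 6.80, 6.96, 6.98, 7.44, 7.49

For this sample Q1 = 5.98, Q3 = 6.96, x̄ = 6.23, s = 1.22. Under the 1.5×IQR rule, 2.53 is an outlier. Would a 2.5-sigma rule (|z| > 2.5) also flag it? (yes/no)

yes

z = (2.53 − 6.23) / 1.22 = -3.03.
|z| = 3.03 > 2.5.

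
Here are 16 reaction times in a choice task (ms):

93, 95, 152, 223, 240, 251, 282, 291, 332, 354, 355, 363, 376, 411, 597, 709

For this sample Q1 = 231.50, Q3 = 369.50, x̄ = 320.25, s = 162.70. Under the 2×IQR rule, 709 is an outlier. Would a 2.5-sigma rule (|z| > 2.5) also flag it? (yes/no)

no

z = (709 − 320.25) / 162.70 = 2.39.
|z| = 2.39 ≤ 2.5.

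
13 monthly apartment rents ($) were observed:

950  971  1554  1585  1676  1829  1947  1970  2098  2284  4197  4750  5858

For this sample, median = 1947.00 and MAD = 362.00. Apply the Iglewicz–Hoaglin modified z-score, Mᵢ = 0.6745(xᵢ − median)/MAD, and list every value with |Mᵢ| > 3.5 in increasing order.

|Mᵢ| > 3.5 ⇔ |xᵢ − 1947.00| > 3.5·362.00/0.6745 = 1878.43.
So outliers lie outside [68.57, 3825.43].
4197: M = 4.19 → outlier.
4750: M = 5.22 → outlier.
5858: M = 7.29 → outlier.

4197, 4750, 5858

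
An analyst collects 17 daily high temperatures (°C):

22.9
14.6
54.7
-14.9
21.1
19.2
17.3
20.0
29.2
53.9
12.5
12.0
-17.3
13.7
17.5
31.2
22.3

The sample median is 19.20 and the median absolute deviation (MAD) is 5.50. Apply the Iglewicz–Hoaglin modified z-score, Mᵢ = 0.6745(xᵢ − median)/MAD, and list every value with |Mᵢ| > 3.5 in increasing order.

-17.3, -14.9, 53.9, 54.7

|Mᵢ| > 3.5 ⇔ |xᵢ − 19.20| > 3.5·5.50/0.6745 = 28.54.
So outliers lie outside [-9.34, 47.74].
-17.3: M = -4.48 → outlier.
-14.9: M = -4.18 → outlier.
53.9: M = 4.26 → outlier.
54.7: M = 4.35 → outlier.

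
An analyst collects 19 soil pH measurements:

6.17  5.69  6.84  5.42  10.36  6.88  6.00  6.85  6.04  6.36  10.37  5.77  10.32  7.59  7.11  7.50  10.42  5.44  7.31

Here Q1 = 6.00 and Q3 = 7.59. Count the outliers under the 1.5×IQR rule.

4

IQR = 1.59; fences at 6.00 − 2.385 = 3.615 and 7.59 + 2.385 = 9.975.
Outside the cutoffs: 10.32, 10.36, 10.37, 10.42.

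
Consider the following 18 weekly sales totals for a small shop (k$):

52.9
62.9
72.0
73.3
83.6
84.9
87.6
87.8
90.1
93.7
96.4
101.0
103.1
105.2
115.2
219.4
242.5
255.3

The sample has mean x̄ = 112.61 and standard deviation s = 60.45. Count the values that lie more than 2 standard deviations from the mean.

2

Cutoffs: x̄ ± 2s = [-8.29, 233.51].
Outside the cutoffs: 242.5, 255.3.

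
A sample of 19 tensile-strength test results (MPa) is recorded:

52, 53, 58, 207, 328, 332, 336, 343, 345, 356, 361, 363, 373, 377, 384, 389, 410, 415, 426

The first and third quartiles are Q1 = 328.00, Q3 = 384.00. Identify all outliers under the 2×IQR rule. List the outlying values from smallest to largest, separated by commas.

IQR = Q3 − Q1 = 384.00 − 328.00 = 56.00.
Lower fence = Q1 − 2·IQR = 328.00 − 112.00 = 216.00.
Upper fence = Q3 + 2·IQR = 384.00 + 112.00 = 496.00.
52 < 216.00 → outlier.
53 < 216.00 → outlier.
58 < 216.00 → outlier.
207 < 216.00 → outlier.
All remaining values lie within [216.00, 496.00].

52, 53, 58, 207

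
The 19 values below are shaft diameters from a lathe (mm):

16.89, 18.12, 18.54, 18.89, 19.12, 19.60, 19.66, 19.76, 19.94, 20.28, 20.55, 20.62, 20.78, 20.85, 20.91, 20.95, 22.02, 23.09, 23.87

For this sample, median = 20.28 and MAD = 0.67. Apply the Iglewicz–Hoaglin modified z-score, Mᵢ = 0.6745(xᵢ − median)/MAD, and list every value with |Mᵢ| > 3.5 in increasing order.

|Mᵢ| > 3.5 ⇔ |xᵢ − 20.28| > 3.5·0.67/0.6745 = 3.48.
So outliers lie outside [16.80, 23.76].
23.87: M = 3.61 → outlier.

23.87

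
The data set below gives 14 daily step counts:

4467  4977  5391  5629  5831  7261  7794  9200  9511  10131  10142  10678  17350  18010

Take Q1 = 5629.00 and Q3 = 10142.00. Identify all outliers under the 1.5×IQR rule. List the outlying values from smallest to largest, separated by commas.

17350, 18010

IQR = Q3 − Q1 = 10142.00 − 5629.00 = 4513.00.
Lower fence = Q1 − 1.5·IQR = 5629.00 − 6769.50 = -1140.50.
Upper fence = Q3 + 1.5·IQR = 10142.00 + 6769.50 = 16911.50.
17350 > 16911.50 → outlier.
18010 > 16911.50 → outlier.
All remaining values lie within [-1140.50, 16911.50].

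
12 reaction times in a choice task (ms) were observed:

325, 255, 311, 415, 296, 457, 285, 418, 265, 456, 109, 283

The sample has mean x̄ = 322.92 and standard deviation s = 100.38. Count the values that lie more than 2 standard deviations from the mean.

1

Cutoffs: x̄ ± 2s = [122.16, 523.68].
Outside the cutoffs: 109.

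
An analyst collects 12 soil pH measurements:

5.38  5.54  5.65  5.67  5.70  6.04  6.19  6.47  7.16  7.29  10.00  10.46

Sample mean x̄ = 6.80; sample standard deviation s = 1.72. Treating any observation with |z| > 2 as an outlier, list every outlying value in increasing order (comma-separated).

Cutoffs at x̄ ± 2s: 6.80 ± 2·1.72 = [3.36, 10.24].
10.46: z = 2.13, |z| > 2 → outlier.
Every other value lies within [3.36, 10.24].

10.46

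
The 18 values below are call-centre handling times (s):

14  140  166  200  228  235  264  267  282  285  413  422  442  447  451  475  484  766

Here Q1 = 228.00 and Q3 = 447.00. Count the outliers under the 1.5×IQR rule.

0

IQR = 219.00; fences at 228.00 − 328.50 = -100.50 and 447.00 + 328.50 = 775.50.
Every value lies within the cutoffs.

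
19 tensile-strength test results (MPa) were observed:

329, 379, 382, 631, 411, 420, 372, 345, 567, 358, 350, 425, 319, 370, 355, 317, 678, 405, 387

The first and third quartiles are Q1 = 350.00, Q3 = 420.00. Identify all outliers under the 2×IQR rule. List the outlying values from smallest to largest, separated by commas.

IQR = Q3 − Q1 = 420.00 − 350.00 = 70.00.
Lower fence = Q1 − 2·IQR = 350.00 − 140.00 = 210.00.
Upper fence = Q3 + 2·IQR = 420.00 + 140.00 = 560.00.
567 > 560.00 → outlier.
631 > 560.00 → outlier.
678 > 560.00 → outlier.
All remaining values lie within [210.00, 560.00].

567, 631, 678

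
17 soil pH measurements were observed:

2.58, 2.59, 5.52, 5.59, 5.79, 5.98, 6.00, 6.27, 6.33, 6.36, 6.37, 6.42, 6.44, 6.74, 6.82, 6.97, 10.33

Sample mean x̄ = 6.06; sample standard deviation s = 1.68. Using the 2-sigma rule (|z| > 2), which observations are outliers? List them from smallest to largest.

Cutoffs at x̄ ± 2s: 6.06 ± 2·1.68 = [2.70, 9.42].
2.58: z = -2.07, |z| > 2 → outlier.
2.59: z = -2.07, |z| > 2 → outlier.
10.33: z = 2.54, |z| > 2 → outlier.
Every other value lies within [2.70, 9.42].

2.58, 2.59, 10.33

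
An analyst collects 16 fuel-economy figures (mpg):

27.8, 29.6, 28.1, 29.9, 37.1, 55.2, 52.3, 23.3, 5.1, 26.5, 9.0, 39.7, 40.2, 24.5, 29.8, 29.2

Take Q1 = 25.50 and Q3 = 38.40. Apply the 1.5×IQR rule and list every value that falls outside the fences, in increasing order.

IQR = Q3 − Q1 = 38.40 − 25.50 = 12.90.
Lower fence = Q1 − 1.5·IQR = 25.50 − 19.35 = 6.15.
Upper fence = Q3 + 1.5·IQR = 38.40 + 19.35 = 57.75.
5.1 < 6.15 → outlier.
All remaining values lie within [6.15, 57.75].

5.1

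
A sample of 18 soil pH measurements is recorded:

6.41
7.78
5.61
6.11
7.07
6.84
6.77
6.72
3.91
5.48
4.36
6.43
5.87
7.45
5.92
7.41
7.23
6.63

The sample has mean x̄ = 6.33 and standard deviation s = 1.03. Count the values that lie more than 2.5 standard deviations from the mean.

Cutoffs: x̄ ± 2.5s = [3.755, 8.905].
Every value lies within the cutoffs.

0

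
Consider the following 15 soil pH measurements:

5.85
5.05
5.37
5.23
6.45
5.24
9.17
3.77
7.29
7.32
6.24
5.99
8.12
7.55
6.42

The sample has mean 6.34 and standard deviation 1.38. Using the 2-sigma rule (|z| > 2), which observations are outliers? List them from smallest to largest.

9.17

Cutoffs at x̄ ± 2s: 6.34 ± 2·1.38 = [3.58, 9.10].
9.17: z = 2.05, |z| > 2 → outlier.
Every other value lies within [3.58, 9.10].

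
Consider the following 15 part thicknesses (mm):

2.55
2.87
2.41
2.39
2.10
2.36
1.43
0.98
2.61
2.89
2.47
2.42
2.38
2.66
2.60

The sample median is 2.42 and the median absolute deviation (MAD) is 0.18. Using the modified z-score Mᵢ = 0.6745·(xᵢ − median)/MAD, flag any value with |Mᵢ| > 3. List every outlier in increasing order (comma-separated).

0.98, 1.43

|Mᵢ| > 3 ⇔ |xᵢ − 2.42| > 3·0.18/0.6745 = 0.80.
So outliers lie outside [1.62, 3.22].
0.98: M = -5.40 → outlier.
1.43: M = -3.71 → outlier.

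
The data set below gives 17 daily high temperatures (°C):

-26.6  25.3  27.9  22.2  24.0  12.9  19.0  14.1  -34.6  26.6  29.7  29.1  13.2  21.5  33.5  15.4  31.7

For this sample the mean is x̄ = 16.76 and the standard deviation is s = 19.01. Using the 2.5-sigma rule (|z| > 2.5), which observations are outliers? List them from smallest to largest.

-34.6

Cutoffs at x̄ ± 2.5s: 16.76 ± 2.5·19.01 = [-30.765, 64.285].
-34.6: z = -2.70, |z| > 2.5 → outlier.
Every other value lies within [-30.765, 64.285].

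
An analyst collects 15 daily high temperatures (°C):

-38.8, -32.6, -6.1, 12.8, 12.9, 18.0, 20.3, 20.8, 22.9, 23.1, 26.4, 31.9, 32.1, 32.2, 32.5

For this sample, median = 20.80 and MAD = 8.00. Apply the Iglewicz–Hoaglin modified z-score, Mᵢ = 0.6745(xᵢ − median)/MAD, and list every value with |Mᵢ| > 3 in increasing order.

|Mᵢ| > 3 ⇔ |xᵢ − 20.80| > 3·8.00/0.6745 = 35.58.
So outliers lie outside [-14.78, 56.38].
-38.8: M = -5.03 → outlier.
-32.6: M = -4.50 → outlier.

-38.8, -32.6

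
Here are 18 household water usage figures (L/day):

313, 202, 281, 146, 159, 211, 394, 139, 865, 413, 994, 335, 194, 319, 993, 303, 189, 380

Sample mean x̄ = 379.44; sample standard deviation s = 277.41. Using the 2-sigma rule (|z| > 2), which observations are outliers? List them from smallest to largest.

Cutoffs at x̄ ± 2s: 379.44 ± 2·277.41 = [-175.38, 934.26].
993: z = 2.21, |z| > 2 → outlier.
994: z = 2.22, |z| > 2 → outlier.
Every other value lies within [-175.38, 934.26].

993, 994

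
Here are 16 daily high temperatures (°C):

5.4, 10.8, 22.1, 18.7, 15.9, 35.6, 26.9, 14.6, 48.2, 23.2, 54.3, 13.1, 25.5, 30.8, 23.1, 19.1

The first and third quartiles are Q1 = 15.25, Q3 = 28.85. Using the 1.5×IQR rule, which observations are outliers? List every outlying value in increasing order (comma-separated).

IQR = Q3 − Q1 = 28.85 − 15.25 = 13.60.
Lower fence = Q1 − 1.5·IQR = 15.25 − 20.40 = -5.15.
Upper fence = Q3 + 1.5·IQR = 28.85 + 20.40 = 49.25.
54.3 > 49.25 → outlier.
All remaining values lie within [-5.15, 49.25].

54.3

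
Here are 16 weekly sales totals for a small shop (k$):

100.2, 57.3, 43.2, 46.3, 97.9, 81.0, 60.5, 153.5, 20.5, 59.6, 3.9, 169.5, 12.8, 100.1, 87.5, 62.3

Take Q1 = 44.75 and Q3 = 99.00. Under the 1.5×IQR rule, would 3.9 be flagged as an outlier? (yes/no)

no

IQR = Q3 − Q1 = 99.00 − 44.75 = 54.25.
Lower fence = Q1 − 1.5·IQR = 44.75 − 81.375 = -36.625.
Upper fence = Q3 + 1.5·IQR = 99.00 + 81.375 = 180.375.
3.9 lies within [-36.625, 180.375].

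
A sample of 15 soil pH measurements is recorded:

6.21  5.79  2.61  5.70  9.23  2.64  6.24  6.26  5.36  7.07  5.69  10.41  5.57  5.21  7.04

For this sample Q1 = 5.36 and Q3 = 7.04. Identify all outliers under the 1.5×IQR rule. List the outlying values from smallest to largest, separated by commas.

2.61, 2.64, 10.41

IQR = Q3 − Q1 = 7.04 − 5.36 = 1.68.
Lower fence = Q1 − 1.5·IQR = 5.36 − 2.52 = 2.84.
Upper fence = Q3 + 1.5·IQR = 7.04 + 2.52 = 9.56.
2.61 < 2.84 → outlier.
2.64 < 2.84 → outlier.
10.41 > 9.56 → outlier.
All remaining values lie within [2.84, 9.56].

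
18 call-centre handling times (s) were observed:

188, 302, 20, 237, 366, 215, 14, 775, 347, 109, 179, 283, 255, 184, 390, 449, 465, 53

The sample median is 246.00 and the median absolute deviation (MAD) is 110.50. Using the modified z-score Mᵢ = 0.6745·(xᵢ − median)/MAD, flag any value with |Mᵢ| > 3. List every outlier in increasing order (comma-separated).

775

|Mᵢ| > 3 ⇔ |xᵢ − 246.00| > 3·110.50/0.6745 = 491.48.
So outliers lie outside [-245.48, 737.48].
775: M = 3.23 → outlier.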